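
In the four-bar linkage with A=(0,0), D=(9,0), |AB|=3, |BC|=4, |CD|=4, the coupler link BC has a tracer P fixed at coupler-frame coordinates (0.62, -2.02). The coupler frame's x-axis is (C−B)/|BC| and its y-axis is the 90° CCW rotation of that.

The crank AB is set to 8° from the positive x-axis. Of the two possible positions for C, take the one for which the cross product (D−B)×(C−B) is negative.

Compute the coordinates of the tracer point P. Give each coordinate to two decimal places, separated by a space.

1.98 -1.45

A=(0,0), D=(9.00,0)
B = A + 3.00·(cos8°, sin8°) = (2.9708, 0.4175)
|BD| = 6.0436
circle(B,4.00) ∩ circle(D,4.00): a=3.0218, h=2.6208
  candidates: C₊=(6.1665,2.8233) cross=15.839; C₋=(5.8043,-2.4058) cross=-15.839
  mode - wants cross < 0 → take C=(5.8043,-2.4058) (cross=-15.839)
ex = (C−B)/|BC| = (0.7084,-0.7058); ey = (0.7058,0.7084)
P = B + 0.62·ex + -2.02·ey = (1.9842,-1.4510)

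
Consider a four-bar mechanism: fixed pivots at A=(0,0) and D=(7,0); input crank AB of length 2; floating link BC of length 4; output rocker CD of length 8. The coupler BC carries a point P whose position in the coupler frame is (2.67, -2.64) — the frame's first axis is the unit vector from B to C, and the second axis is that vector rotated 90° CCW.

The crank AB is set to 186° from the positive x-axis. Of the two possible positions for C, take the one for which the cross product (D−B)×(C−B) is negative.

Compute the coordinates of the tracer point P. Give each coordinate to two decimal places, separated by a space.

-3.03 -3.82

A=(0,0), D=(7.00,0)
B = A + 2.00·(cos186°, sin186°) = (-1.9890, -0.2091)
|BD| = 8.9915
circle(B,4.00) ∩ circle(D,8.00): a=1.8265, h=3.5586
  candidates: C₊=(-0.2457,3.3911) cross=31.997; C₋=(-0.0803,-3.7242) cross=-31.997
  mode - wants cross < 0 → take C=(-0.0803,-3.7242) (cross=-31.997)
ex = (C−B)/|BC| = (0.4772,-0.8788); ey = (0.8788,0.4772)
P = B + 2.67·ex + -2.64·ey = (-3.0349,-3.8152)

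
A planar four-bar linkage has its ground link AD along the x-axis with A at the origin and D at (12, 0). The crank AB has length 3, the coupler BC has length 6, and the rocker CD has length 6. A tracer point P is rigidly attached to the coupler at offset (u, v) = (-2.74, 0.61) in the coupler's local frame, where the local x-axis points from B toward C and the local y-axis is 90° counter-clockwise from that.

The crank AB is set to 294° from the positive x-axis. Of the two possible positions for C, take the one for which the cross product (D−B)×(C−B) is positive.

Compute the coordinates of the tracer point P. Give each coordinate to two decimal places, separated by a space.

-1.35 -3.87

A=(0,0), D=(12.00,0)
B = A + 3.00·(cos294°, sin294°) = (1.2202, -2.7406)
|BD| = 11.1227
circle(B,6.00) ∩ circle(D,6.00): a=5.5614, h=2.2519
  candidates: C₊=(6.0552,0.8122) cross=25.048; C₋=(7.1650,-3.5528) cross=-25.048
  mode + wants cross > 0 → take C=(6.0552,0.8122) (cross=25.048)
ex = (C−B)/|BC| = (0.8058,0.5921); ey = (-0.5921,0.8058)
P = B + -2.74·ex + 0.61·ey = (-1.3490,-3.8715)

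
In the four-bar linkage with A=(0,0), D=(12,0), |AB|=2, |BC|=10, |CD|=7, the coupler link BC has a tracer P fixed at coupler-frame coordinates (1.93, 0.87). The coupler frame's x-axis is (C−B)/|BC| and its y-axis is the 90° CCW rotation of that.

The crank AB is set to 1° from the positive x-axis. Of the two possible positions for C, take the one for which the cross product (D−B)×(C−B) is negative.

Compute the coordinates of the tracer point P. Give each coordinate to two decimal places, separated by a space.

4.03 -0.58

A=(0,0), D=(12.00,0)
B = A + 2.00·(cos1°, sin1°) = (1.9997, 0.0349)
|BD| = 10.0004
circle(B,10.00) ∩ circle(D,7.00): a=7.5501, h=6.5571
  candidates: C₊=(9.5726,6.5657) cross=65.574; C₋=(9.5269,-6.5486) cross=-65.574
  mode - wants cross < 0 → take C=(9.5269,-6.5486) (cross=-65.574)
ex = (C−B)/|BC| = (0.7527,-0.6583); ey = (0.6583,0.7527)
P = B + 1.93·ex + 0.87·ey = (4.0252,-0.5808)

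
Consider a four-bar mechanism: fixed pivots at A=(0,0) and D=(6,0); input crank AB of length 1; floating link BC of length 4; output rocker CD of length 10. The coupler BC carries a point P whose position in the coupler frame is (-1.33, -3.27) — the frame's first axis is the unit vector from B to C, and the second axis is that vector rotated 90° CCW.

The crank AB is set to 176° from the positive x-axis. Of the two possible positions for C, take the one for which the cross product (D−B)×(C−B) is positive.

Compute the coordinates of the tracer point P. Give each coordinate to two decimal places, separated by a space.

A=(0,0), D=(6.00,0)
B = A + 1.00·(cos176°, sin176°) = (-0.9976, 0.0698)
|BD| = 6.9979
circle(B,4.00) ∩ circle(D,10.00): a=-2.5028, h=3.1202
  candidates: C₊=(-3.4692,3.2148) cross=21.835; C₋=(-3.5314,-3.0254) cross=-21.835
  mode + wants cross > 0 → take C=(-3.4692,3.2148) (cross=21.835)
ex = (C−B)/|BC| = (-0.6179,0.7863); ey = (-0.7863,-0.6179)
P = B + -1.33·ex + -3.27·ey = (2.3953,1.0446)

2.40 1.04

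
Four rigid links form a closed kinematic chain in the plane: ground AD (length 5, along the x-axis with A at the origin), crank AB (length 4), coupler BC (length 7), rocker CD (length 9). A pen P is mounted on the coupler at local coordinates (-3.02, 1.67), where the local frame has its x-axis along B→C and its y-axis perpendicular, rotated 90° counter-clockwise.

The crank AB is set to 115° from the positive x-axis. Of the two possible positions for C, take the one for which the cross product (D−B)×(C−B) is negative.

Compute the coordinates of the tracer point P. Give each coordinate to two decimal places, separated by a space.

0.68 6.14

A=(0,0), D=(5.00,0)
B = A + 4.00·(cos115°, sin115°) = (-1.6905, 3.6252)
|BD| = 7.6095
circle(B,7.00) ∩ circle(D,9.00): a=1.7021, h=6.7899
  candidates: C₊=(3.0408,8.7842) cross=51.668; C₋=(-3.4287,-3.1555) cross=-51.668
  mode - wants cross < 0 → take C=(-3.4287,-3.1555) (cross=-51.668)
ex = (C−B)/|BC| = (-0.2483,-0.9687); ey = (0.9687,-0.2483)
P = B + -3.02·ex + 1.67·ey = (0.6771,6.1360)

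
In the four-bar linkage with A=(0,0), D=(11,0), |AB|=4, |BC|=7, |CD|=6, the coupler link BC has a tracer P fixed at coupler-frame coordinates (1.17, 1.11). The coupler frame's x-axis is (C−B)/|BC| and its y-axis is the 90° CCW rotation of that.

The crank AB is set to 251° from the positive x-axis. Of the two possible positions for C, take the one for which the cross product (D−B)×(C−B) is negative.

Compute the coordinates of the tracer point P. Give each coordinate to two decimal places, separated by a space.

A=(0,0), D=(11.00,0)
B = A + 4.00·(cos251°, sin251°) = (-1.3023, -3.7821)
|BD| = 12.8705
circle(B,7.00) ∩ circle(D,6.00): a=6.9403, h=0.9124
  candidates: C₊=(5.0635,-0.8705) cross=11.743; C₋=(5.5997,-2.6147) cross=-11.743
  mode - wants cross < 0 → take C=(5.5997,-2.6147) (cross=-11.743)
ex = (C−B)/|BC| = (0.9860,0.1668); ey = (-0.1668,0.9860)
P = B + 1.17·ex + 1.11·ey = (-0.3338,-2.4925)

-0.33 -2.49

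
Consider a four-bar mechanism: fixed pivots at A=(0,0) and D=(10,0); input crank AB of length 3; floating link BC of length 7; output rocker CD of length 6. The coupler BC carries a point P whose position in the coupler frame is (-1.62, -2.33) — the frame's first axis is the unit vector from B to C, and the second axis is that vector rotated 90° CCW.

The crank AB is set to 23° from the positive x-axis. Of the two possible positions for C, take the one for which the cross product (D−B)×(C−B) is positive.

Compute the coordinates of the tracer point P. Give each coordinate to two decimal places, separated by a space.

3.03 -1.65

A=(0,0), D=(10.00,0)
B = A + 3.00·(cos23°, sin23°) = (2.7615, 1.1722)
|BD| = 7.3328
circle(B,7.00) ∩ circle(D,6.00): a=4.5528, h=5.3171
  candidates: C₊=(8.1058,5.6931) cross=38.989; C₋=(6.4058,-4.8044) cross=-38.989
  mode + wants cross > 0 → take C=(8.1058,5.6931) (cross=38.989)
ex = (C−B)/|BC| = (0.7635,0.6458); ey = (-0.6458,0.7635)
P = B + -1.62·ex + -2.33·ey = (3.0295,-1.6530)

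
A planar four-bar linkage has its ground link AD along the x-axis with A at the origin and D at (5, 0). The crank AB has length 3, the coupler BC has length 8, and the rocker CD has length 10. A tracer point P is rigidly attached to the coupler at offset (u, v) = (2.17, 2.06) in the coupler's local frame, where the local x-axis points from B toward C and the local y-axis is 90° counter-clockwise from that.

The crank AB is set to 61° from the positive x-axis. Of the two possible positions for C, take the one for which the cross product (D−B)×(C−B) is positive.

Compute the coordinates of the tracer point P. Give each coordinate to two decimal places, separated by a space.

0.40 5.43

A=(0,0), D=(5.00,0)
B = A + 3.00·(cos61°, sin61°) = (1.4544, 2.6239)
|BD| = 4.4109
circle(B,8.00) ∩ circle(D,10.00): a=-1.8754, h=7.7771
  candidates: C₊=(4.5732,9.9909) cross=34.304; C₋=(-4.6794,-2.5120) cross=-34.304
  mode + wants cross > 0 → take C=(4.5732,9.9909) (cross=34.304)
ex = (C−B)/|BC| = (0.3898,0.9209); ey = (-0.9209,0.3898)
P = B + 2.17·ex + 2.06·ey = (0.4034,5.4253)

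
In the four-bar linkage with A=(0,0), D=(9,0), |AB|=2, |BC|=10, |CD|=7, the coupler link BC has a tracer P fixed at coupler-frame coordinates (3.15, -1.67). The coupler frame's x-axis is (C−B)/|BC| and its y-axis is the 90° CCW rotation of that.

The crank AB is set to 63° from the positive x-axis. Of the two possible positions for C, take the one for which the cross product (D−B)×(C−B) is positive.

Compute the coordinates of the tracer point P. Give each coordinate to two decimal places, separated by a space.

A=(0,0), D=(9.00,0)
B = A + 2.00·(cos63°, sin63°) = (0.9080, 1.7820)
|BD| = 8.2859
circle(B,10.00) ∩ circle(D,7.00): a=7.2205, h=6.9184
  candidates: C₊=(9.4474,6.9857) cross=57.326; C₋=(6.4716,-6.5274) cross=-57.326
  mode + wants cross > 0 → take C=(9.4474,6.9857) (cross=57.326)
ex = (C−B)/|BC| = (0.8539,0.5204); ey = (-0.5204,0.8539)
P = B + 3.15·ex + -1.67·ey = (4.4669,1.9951)

4.47 2.00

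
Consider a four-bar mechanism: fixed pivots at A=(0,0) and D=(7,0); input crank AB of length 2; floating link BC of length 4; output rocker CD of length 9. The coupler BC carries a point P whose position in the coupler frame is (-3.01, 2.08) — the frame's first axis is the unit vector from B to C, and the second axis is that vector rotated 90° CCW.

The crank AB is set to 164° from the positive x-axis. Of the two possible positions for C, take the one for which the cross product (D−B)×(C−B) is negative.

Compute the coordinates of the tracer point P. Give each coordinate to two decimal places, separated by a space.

A=(0,0), D=(7.00,0)
B = A + 2.00·(cos164°, sin164°) = (-1.9225, 0.5513)
|BD| = 8.9395
circle(B,4.00) ∩ circle(D,9.00): a=0.8342, h=3.9120
  candidates: C₊=(-0.8486,4.4044) cross=34.972; C₋=(-1.3311,-3.4048) cross=-34.972
  mode - wants cross < 0 → take C=(-1.3311,-3.4048) (cross=-34.972)
ex = (C−B)/|BC| = (0.1479,-0.9890); ey = (0.9890,0.1479)
P = B + -3.01·ex + 2.08·ey = (-0.3104,3.8357)

-0.31 3.84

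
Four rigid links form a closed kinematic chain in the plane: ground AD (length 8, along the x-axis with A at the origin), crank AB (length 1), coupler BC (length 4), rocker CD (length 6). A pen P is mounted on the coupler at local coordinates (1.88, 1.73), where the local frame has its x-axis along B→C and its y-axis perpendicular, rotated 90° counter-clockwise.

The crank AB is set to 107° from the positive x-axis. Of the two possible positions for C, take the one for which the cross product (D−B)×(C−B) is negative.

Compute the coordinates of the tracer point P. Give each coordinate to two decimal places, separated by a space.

2.25 0.69

A=(0,0), D=(8.00,0)
B = A + 1.00·(cos107°, sin107°) = (-0.2924, 0.9563)
|BD| = 8.3473
circle(B,4.00) ∩ circle(D,6.00): a=2.9757, h=2.6731
  candidates: C₊=(2.9700,3.2709) cross=22.313; C₋=(2.3575,-2.0401) cross=-22.313
  mode - wants cross < 0 → take C=(2.3575,-2.0401) (cross=-22.313)
ex = (C−B)/|BC| = (0.6625,-0.7491); ey = (0.7491,0.6625)
P = B + 1.88·ex + 1.73·ey = (2.2490,0.6941)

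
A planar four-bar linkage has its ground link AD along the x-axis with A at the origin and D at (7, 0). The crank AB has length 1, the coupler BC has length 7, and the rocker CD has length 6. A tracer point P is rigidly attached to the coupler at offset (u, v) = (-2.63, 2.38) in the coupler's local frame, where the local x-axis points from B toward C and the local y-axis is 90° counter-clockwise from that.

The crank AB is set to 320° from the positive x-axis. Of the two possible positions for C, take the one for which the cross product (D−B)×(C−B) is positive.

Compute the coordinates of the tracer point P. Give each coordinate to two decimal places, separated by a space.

-2.62 -1.69

A=(0,0), D=(7.00,0)
B = A + 1.00·(cos320°, sin320°) = (0.7660, -0.6428)
|BD| = 6.2670
circle(B,7.00) ∩ circle(D,6.00): a=4.1707, h=5.6219
  candidates: C₊=(4.3381,5.3772) cross=35.232; C₋=(5.4913,-5.8072) cross=-35.232
  mode + wants cross > 0 → take C=(4.3381,5.3772) (cross=35.232)
ex = (C−B)/|BC| = (0.5103,0.8600); ey = (-0.8600,0.5103)
P = B + -2.63·ex + 2.38·ey = (-2.6228,-1.6901)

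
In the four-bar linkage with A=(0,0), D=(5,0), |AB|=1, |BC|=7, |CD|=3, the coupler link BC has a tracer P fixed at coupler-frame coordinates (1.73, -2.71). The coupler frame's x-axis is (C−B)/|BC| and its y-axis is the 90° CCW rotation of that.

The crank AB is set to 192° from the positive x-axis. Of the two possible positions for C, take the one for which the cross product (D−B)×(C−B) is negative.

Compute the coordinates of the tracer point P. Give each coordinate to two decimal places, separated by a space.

-0.46 -3.38

A=(0,0), D=(5.00,0)
B = A + 1.00·(cos192°, sin192°) = (-0.9781, -0.2079)
|BD| = 5.9818
circle(B,7.00) ∩ circle(D,3.00): a=6.3344, h=2.9792
  candidates: C₊=(5.2489,2.9897) cross=17.821; C₋=(5.4560,-2.9651) cross=-17.821
  mode - wants cross < 0 → take C=(5.4560,-2.9651) (cross=-17.821)
ex = (C−B)/|BC| = (0.9192,-0.3939); ey = (0.3939,0.9192)
P = B + 1.73·ex + -2.71·ey = (-0.4555,-3.3803)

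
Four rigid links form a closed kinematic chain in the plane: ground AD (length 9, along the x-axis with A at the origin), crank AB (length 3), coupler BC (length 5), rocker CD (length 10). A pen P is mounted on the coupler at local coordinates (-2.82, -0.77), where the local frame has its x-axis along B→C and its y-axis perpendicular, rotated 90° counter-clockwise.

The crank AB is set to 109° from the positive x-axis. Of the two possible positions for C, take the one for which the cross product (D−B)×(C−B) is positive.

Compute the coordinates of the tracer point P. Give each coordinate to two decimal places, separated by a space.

-1.92 0.07

A=(0,0), D=(9.00,0)
B = A + 3.00·(cos109°, sin109°) = (-0.9767, 2.8366)
|BD| = 10.3721
circle(B,5.00) ∩ circle(D,10.00): a=1.5706, h=4.7469
  candidates: C₊=(1.8322,6.9730) cross=49.236; C₋=(-0.7642,-2.1589) cross=-49.236
  mode + wants cross > 0 → take C=(1.8322,6.9730) (cross=49.236)
ex = (C−B)/|BC| = (0.5618,0.8273); ey = (-0.8273,0.5618)
P = B + -2.82·ex + -0.77·ey = (-1.9239,0.0710)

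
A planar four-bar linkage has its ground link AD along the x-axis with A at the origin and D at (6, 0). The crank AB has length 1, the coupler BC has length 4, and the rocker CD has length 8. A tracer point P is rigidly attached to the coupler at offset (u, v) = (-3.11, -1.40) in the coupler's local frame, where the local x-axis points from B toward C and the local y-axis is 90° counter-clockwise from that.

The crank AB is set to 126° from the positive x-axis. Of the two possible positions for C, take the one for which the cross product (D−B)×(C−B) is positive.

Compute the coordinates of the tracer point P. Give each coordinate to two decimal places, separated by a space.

A=(0,0), D=(6.00,0)
B = A + 1.00·(cos126°, sin126°) = (-0.5878, 0.8090)
|BD| = 6.6373
circle(B,4.00) ∩ circle(D,8.00): a=-0.2973, h=3.9889
  candidates: C₊=(-0.3967,4.8044) cross=26.476; C₋=(-1.3691,-3.1139) cross=-26.476
  mode + wants cross > 0 → take C=(-0.3967,4.8044) (cross=26.476)
ex = (C−B)/|BC| = (0.0478,0.9989); ey = (-0.9989,0.0478)
P = B + -3.11·ex + -1.40·ey = (0.6620,-2.3643)

0.66 -2.36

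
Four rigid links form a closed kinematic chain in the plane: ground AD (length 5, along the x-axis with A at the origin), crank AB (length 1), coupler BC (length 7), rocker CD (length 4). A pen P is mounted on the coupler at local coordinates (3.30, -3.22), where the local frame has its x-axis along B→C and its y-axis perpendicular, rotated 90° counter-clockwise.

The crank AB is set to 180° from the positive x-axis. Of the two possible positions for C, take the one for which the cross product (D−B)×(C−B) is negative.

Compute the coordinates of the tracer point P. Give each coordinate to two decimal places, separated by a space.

A=(0,0), D=(5.00,0)
B = A + 1.00·(cos180°, sin180°) = (-1.0000, 0.0000)
|BD| = 6.0000
circle(B,7.00) ∩ circle(D,4.00): a=5.7500, h=3.9922
  candidates: C₊=(4.7500,3.9922) cross=23.953; C₋=(4.7500,-3.9922) cross=-23.953
  mode - wants cross < 0 → take C=(4.7500,-3.9922) (cross=-23.953)
ex = (C−B)/|BC| = (0.8214,-0.5703); ey = (0.5703,0.8214)
P = B + 3.30·ex + -3.22·ey = (-0.1257,-4.5270)

-0.13 -4.53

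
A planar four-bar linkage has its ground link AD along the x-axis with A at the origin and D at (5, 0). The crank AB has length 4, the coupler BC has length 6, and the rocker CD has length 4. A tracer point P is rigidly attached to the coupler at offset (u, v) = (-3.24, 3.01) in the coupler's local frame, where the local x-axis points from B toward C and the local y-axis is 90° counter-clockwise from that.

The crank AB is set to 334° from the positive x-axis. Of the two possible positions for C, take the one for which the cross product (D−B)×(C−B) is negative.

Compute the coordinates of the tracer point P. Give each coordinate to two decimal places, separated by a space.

-0.71 -0.74

A=(0,0), D=(5.00,0)
B = A + 4.00·(cos334°, sin334°) = (3.5952, -1.7535)
|BD| = 2.2468
circle(B,6.00) ∩ circle(D,4.00): a=5.5741, h=2.2201
  candidates: C₊=(5.3477,3.9849) cross=4.988; C₋=(8.8130,1.2086) cross=-4.988
  mode - wants cross < 0 → take C=(8.8130,1.2086) (cross=-4.988)
ex = (C−B)/|BC| = (0.8696,0.4937); ey = (-0.4937,0.8696)
P = B + -3.24·ex + 3.01·ey = (-0.7084,-0.7354)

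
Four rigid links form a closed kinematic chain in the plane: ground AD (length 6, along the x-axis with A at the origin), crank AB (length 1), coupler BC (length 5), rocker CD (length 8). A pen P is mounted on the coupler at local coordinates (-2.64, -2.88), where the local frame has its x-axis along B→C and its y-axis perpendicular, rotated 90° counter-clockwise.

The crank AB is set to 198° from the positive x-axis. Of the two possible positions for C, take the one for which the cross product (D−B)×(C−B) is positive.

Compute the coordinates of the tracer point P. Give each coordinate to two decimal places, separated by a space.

1.68 -3.20

A=(0,0), D=(6.00,0)
B = A + 1.00·(cos198°, sin198°) = (-0.9511, -0.3090)
|BD| = 6.9579
circle(B,5.00) ∩ circle(D,8.00): a=0.6764, h=4.9540
  candidates: C₊=(-0.4953,4.6702) cross=34.470; C₋=(-0.0553,-5.2281) cross=-34.470
  mode + wants cross > 0 → take C=(-0.4953,4.6702) (cross=34.470)
ex = (C−B)/|BC| = (0.0911,0.9958); ey = (-0.9958,0.0911)
P = B + -2.64·ex + -2.88·ey = (1.6763,-3.2005)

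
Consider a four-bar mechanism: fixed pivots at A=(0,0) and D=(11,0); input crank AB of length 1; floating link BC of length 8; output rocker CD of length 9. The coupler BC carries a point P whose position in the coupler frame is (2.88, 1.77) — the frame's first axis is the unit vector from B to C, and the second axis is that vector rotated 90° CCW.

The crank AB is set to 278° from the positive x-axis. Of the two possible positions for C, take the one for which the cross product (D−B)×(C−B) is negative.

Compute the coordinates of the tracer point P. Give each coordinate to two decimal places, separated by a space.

A=(0,0), D=(11.00,0)
B = A + 1.00·(cos278°, sin278°) = (0.1392, -0.9903)
|BD| = 10.9059
circle(B,8.00) ∩ circle(D,9.00): a=4.6735, h=6.4929
  candidates: C₊=(4.2038,5.9002) cross=70.811; C₋=(5.3830,-7.0320) cross=-70.811
  mode - wants cross < 0 → take C=(5.3830,-7.0320) (cross=-70.811)
ex = (C−B)/|BC| = (0.6555,-0.7552); ey = (0.7552,0.6555)
P = B + 2.88·ex + 1.77·ey = (3.3637,-2.0051)

3.36 -2.01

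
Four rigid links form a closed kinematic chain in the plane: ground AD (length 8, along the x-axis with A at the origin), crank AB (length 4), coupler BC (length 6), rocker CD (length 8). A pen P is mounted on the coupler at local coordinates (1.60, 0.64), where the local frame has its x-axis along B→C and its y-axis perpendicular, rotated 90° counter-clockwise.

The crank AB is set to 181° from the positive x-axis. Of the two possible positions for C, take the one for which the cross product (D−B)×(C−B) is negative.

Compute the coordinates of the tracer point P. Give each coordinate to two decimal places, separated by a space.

A=(0,0), D=(8.00,0)
B = A + 4.00·(cos181°, sin181°) = (-3.9994, -0.0698)
|BD| = 11.9996
circle(B,6.00) ∩ circle(D,8.00): a=4.8331, h=3.5555
  candidates: C₊=(0.8129,3.5137) cross=42.664; C₋=(0.8543,-3.5971) cross=-42.664
  mode - wants cross < 0 → take C=(0.8543,-3.5971) (cross=-42.664)
ex = (C−B)/|BC| = (0.8089,-0.5879); ey = (0.5879,0.8089)
P = B + 1.60·ex + 0.64·ey = (-2.3288,-0.4927)

-2.33 -0.49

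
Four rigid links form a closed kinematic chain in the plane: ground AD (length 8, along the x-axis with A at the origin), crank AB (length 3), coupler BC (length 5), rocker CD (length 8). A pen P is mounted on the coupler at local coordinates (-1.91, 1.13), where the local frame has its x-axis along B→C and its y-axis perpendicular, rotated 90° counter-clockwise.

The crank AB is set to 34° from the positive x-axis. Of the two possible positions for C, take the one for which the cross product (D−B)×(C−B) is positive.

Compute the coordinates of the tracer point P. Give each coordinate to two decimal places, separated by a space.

A=(0,0), D=(8.00,0)
B = A + 3.00·(cos34°, sin34°) = (2.4871, 1.6776)
|BD| = 5.7625
circle(B,5.00) ∩ circle(D,8.00): a=-0.5027, h=4.9747
  candidates: C₊=(3.4544,6.5831) cross=28.666; C₋=(0.5579,-2.9353) cross=-28.666
  mode + wants cross > 0 → take C=(3.4544,6.5831) (cross=28.666)
ex = (C−B)/|BC| = (0.1935,0.9811); ey = (-0.9811,0.1935)
P = B + -1.91·ex + 1.13·ey = (1.0090,0.0223)

1.01 0.02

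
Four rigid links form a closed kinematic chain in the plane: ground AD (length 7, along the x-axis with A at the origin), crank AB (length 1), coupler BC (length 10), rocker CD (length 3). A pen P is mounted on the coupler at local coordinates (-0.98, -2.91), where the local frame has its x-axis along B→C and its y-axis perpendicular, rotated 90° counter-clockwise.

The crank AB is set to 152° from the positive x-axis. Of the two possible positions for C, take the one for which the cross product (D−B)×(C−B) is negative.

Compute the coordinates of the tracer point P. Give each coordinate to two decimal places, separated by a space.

-2.68 -2.02

A=(0,0), D=(7.00,0)
B = A + 1.00·(cos152°, sin152°) = (-0.8829, 0.4695)
|BD| = 7.8969
circle(B,10.00) ∩ circle(D,3.00): a=9.7102, h=2.3900
  candidates: C₊=(8.9522,2.2780) cross=18.873; C₋=(8.6680,-2.4936) cross=-18.873
  mode - wants cross < 0 → take C=(8.6680,-2.4936) (cross=-18.873)
ex = (C−B)/|BC| = (0.9551,-0.2963); ey = (0.2963,0.9551)
P = B + -0.98·ex + -2.91·ey = (-2.6812,-2.0195)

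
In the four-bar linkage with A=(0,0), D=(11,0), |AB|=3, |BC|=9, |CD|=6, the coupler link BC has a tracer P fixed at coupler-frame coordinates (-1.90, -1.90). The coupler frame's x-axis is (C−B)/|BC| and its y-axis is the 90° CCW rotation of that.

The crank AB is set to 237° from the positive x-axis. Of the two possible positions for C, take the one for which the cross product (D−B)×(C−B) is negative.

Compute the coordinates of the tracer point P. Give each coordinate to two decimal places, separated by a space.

-3.92 -3.93

A=(0,0), D=(11.00,0)
B = A + 3.00·(cos237°, sin237°) = (-1.6339, -2.5160)
|BD| = 12.8820
circle(B,9.00) ∩ circle(D,6.00): a=8.1876, h=3.7367
  candidates: C₊=(5.6662,2.7478) cross=48.136; C₋=(7.1258,-4.5816) cross=-48.136
  mode - wants cross < 0 → take C=(7.1258,-4.5816) (cross=-48.136)
ex = (C−B)/|BC| = (0.9733,-0.2295); ey = (0.2295,0.9733)
P = B + -1.90·ex + -1.90·ey = (-3.9193,-3.9292)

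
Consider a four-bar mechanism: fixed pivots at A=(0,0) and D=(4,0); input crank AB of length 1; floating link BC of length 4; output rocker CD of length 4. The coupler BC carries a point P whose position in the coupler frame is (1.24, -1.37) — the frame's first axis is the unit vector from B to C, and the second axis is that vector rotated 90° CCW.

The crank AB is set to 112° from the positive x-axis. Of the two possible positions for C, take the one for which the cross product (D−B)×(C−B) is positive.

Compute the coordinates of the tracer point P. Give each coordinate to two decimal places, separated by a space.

1.47 0.80

A=(0,0), D=(4.00,0)
B = A + 1.00·(cos112°, sin112°) = (-0.3746, 0.9272)
|BD| = 4.4718
circle(B,4.00) ∩ circle(D,4.00): a=2.2359, h=3.3167
  candidates: C₊=(2.5004,3.7083) cross=14.832; C₋=(1.1250,-2.7811) cross=-14.832
  mode + wants cross > 0 → take C=(2.5004,3.7083) (cross=14.832)
ex = (C−B)/|BC| = (0.7187,0.6953); ey = (-0.6953,0.7187)
P = B + 1.24·ex + -1.37·ey = (1.4692,0.8046)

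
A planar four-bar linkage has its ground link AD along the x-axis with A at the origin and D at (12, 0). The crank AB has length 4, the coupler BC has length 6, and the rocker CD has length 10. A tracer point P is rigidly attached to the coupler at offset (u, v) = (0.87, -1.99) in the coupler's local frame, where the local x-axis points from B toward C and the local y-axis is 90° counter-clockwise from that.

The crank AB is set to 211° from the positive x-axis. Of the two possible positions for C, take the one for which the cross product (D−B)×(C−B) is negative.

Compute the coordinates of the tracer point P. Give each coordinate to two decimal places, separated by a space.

A=(0,0), D=(12.00,0)
B = A + 4.00·(cos211°, sin211°) = (-3.4287, -2.0602)
|BD| = 15.5656
circle(B,6.00) ∩ circle(D,10.00): a=5.7270, h=1.7893
  candidates: C₊=(2.0111,0.4714) cross=27.852; C₋=(2.4848,-3.0757) cross=-27.852
  mode - wants cross < 0 → take C=(2.4848,-3.0757) (cross=-27.852)
ex = (C−B)/|BC| = (0.9856,-0.1693); ey = (0.1693,0.9856)
P = B + 0.87·ex + -1.99·ey = (-2.9081,-4.1687)

-2.91 -4.17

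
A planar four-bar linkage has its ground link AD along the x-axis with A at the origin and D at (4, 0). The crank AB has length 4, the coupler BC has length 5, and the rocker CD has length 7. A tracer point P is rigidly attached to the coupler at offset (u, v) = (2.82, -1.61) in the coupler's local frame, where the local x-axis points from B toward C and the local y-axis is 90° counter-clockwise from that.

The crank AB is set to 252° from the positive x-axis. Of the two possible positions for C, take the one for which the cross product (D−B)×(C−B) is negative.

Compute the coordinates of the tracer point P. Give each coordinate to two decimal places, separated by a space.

A=(0,0), D=(4.00,0)
B = A + 4.00·(cos252°, sin252°) = (-1.2361, -3.8042)
|BD| = 6.4721
circle(B,5.00) ∩ circle(D,7.00): a=1.3820, h=4.8052
  candidates: C₊=(-2.9425,0.8956) cross=31.100; C₋=(2.7064,-6.8794) cross=-31.100
  mode - wants cross < 0 → take C=(2.7064,-6.8794) (cross=-31.100)
ex = (C−B)/|BC| = (0.7885,-0.6150); ey = (0.6150,0.7885)
P = B + 2.82·ex + -1.61·ey = (-0.0027,-6.8081)

-0.00 -6.81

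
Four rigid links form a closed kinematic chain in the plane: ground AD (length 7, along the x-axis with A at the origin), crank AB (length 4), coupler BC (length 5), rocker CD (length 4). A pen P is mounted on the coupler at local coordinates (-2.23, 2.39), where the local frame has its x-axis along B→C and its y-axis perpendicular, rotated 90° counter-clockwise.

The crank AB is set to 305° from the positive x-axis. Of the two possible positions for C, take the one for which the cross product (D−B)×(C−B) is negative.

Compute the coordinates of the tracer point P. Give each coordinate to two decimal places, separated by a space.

0.43 -0.59

A=(0,0), D=(7.00,0)
B = A + 4.00·(cos305°, sin305°) = (2.2943, -3.2766)
|BD| = 5.7341
circle(B,5.00) ∩ circle(D,4.00): a=3.6518, h=3.4153
  candidates: C₊=(3.3396,1.6129) cross=19.584; C₋=(7.2428,-3.9926) cross=-19.584
  mode - wants cross < 0 → take C=(7.2428,-3.9926) (cross=-19.584)
ex = (C−B)/|BC| = (0.9897,-0.1432); ey = (0.1432,0.9897)
P = B + -2.23·ex + 2.39·ey = (0.4295,-0.5919)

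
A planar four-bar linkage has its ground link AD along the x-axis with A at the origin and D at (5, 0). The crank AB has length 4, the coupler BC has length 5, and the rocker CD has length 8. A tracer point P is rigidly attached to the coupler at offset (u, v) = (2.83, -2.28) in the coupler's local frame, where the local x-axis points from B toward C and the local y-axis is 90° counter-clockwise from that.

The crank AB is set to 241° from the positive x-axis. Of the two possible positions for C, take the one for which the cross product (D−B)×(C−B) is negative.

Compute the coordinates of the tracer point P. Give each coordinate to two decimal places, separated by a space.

A=(0,0), D=(5.00,0)
B = A + 4.00·(cos241°, sin241°) = (-1.9392, -3.4985)
|BD| = 7.7713
circle(B,5.00) ∩ circle(D,8.00): a=1.3764, h=4.8068
  candidates: C₊=(-2.8742,1.4133) cross=37.355; C₋=(1.4537,-7.1710) cross=-37.355
  mode - wants cross < 0 → take C=(1.4537,-7.1710) (cross=-37.355)
ex = (C−B)/|BC| = (0.6786,-0.7345); ey = (0.7345,0.6786)
P = B + 2.83·ex + -2.28·ey = (-1.6935,-7.1243)

-1.69 -7.12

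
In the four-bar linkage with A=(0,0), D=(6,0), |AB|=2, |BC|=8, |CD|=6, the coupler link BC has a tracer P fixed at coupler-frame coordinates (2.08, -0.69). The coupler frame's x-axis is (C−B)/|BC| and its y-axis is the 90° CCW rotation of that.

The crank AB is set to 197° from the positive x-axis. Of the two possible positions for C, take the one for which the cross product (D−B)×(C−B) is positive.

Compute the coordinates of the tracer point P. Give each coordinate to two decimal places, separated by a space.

-0.02 0.51

A=(0,0), D=(6.00,0)
B = A + 2.00·(cos197°, sin197°) = (-1.9126, -0.5847)
|BD| = 7.9342
circle(B,8.00) ∩ circle(D,6.00): a=5.7316, h=5.5811
  candidates: C₊=(3.3921,5.4036) cross=44.281; C₋=(4.2147,-5.7282) cross=-44.281
  mode + wants cross > 0 → take C=(3.3921,5.4036) (cross=44.281)
ex = (C−B)/|BC| = (0.6631,0.7485); ey = (-0.7485,0.6631)
P = B + 2.08·ex + -0.69·ey = (-0.0169,0.5147)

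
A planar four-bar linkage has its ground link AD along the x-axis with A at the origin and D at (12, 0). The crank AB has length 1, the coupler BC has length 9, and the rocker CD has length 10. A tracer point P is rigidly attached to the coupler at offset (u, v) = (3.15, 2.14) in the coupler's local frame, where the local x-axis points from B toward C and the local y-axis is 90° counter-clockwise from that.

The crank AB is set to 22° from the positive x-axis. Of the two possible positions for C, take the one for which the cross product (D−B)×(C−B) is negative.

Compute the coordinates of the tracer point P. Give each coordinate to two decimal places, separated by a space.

A=(0,0), D=(12.00,0)
B = A + 1.00·(cos22°, sin22°) = (0.9272, 0.3746)
|BD| = 11.0792
circle(B,9.00) ∩ circle(D,10.00): a=4.6821, h=7.6862
  candidates: C₊=(5.8665,7.8981) cross=85.157; C₋=(5.3467,-7.4655) cross=-85.157
  mode - wants cross < 0 → take C=(5.3467,-7.4655) (cross=-85.157)
ex = (C−B)/|BC| = (0.4911,-0.8711); ey = (0.8711,0.4911)
P = B + 3.15·ex + 2.14·ey = (4.3382,-1.3186)

4.34 -1.32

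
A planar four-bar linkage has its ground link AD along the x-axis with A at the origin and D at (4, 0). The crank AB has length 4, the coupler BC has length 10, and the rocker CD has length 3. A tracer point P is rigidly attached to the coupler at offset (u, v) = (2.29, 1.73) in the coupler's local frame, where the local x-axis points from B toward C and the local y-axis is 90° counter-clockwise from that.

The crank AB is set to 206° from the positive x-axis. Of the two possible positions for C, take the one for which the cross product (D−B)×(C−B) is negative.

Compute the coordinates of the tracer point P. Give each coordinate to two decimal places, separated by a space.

-1.30 -0.03

A=(0,0), D=(4.00,0)
B = A + 4.00·(cos206°, sin206°) = (-3.5952, -1.7535)
|BD| = 7.7950
circle(B,10.00) ∩ circle(D,3.00): a=9.7346, h=2.2886
  candidates: C₊=(5.3751,2.6663) cross=17.840; C₋=(6.4047,-1.7937) cross=-17.840
  mode - wants cross < 0 → take C=(6.4047,-1.7937) (cross=-17.840)
ex = (C−B)/|BC| = (1.0000,-0.0040); ey = (0.0040,1.0000)
P = B + 2.29·ex + 1.73·ey = (-1.2982,-0.0327)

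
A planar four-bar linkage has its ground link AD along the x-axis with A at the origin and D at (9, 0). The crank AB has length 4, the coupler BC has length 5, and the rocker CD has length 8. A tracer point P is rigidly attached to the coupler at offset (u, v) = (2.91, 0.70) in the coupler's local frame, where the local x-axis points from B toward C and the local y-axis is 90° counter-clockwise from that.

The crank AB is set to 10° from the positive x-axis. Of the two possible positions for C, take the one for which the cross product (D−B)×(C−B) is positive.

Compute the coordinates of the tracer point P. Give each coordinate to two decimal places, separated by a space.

A=(0,0), D=(9.00,0)
B = A + 4.00·(cos10°, sin10°) = (3.9392, 0.6946)
|BD| = 5.1082
circle(B,5.00) ∩ circle(D,8.00): a=-1.2633, h=4.8378
  candidates: C₊=(3.3455,5.6592) cross=24.712; C₋=(2.0299,-3.9265) cross=-24.712
  mode + wants cross > 0 → take C=(3.3455,5.6592) (cross=24.712)
ex = (C−B)/|BC| = (-0.1187,0.9929); ey = (-0.9929,-0.1187)
P = B + 2.91·ex + 0.70·ey = (2.8986,3.5009)

2.90 3.50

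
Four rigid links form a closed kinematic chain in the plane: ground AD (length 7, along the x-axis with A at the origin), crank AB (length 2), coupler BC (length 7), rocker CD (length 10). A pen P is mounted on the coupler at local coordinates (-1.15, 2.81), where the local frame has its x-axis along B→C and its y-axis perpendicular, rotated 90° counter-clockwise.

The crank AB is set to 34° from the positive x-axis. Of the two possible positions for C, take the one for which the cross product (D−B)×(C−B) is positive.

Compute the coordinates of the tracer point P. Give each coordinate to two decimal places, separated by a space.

-1.06 -0.24

A=(0,0), D=(7.00,0)
B = A + 2.00·(cos34°, sin34°) = (1.6581, 1.1184)
|BD| = 5.4577
circle(B,7.00) ∩ circle(D,10.00): a=-1.9434, h=6.7248
  candidates: C₊=(1.1340,8.0987) cross=36.702; C₋=(-1.6221,-5.0655) cross=-36.702
  mode + wants cross > 0 → take C=(1.1340,8.0987) (cross=36.702)
ex = (C−B)/|BC| = (-0.0749,0.9972); ey = (-0.9972,-0.0749)
P = B + -1.15·ex + 2.81·ey = (-1.0579,-0.2388)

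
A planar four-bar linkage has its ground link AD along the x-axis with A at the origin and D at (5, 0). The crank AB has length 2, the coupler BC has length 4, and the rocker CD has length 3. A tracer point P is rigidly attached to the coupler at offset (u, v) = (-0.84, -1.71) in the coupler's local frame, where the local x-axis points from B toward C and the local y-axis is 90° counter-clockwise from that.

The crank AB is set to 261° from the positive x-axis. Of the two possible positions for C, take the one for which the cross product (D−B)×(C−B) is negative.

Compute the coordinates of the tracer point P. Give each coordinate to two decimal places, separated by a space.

-1.44 -3.51

A=(0,0), D=(5.00,0)
B = A + 2.00·(cos261°, sin261°) = (-0.3129, -1.9754)
|BD| = 5.6682
circle(B,4.00) ∩ circle(D,3.00): a=3.4516, h=2.0215
  candidates: C₊=(2.2178,1.1223) cross=11.458; C₋=(3.6268,-2.6673) cross=-11.458
  mode - wants cross < 0 → take C=(3.6268,-2.6673) (cross=-11.458)
ex = (C−B)/|BC| = (0.9849,-0.1730); ey = (0.1730,0.9849)
P = B + -0.84·ex + -1.71·ey = (-1.4360,-3.5143)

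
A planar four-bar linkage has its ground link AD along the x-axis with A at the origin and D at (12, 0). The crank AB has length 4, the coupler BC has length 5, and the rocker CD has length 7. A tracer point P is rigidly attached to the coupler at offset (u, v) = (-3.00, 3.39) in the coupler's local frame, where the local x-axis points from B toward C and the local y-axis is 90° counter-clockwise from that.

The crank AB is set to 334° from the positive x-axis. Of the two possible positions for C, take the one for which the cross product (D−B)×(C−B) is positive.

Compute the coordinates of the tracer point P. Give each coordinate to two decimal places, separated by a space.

A=(0,0), D=(12.00,0)
B = A + 4.00·(cos334°, sin334°) = (3.5952, -1.7535)
|BD| = 8.5858
circle(B,5.00) ∩ circle(D,7.00): a=2.8952, h=4.0765
  candidates: C₊=(5.5968,2.8284) cross=35.000; C₋=(7.2619,-5.1527) cross=-35.000
  mode + wants cross > 0 → take C=(5.5968,2.8284) (cross=35.000)
ex = (C−B)/|BC| = (0.4003,0.9164); ey = (-0.9164,0.4003)
P = B + -3.00·ex + 3.39·ey = (-0.7123,-3.1455)

-0.71 -3.15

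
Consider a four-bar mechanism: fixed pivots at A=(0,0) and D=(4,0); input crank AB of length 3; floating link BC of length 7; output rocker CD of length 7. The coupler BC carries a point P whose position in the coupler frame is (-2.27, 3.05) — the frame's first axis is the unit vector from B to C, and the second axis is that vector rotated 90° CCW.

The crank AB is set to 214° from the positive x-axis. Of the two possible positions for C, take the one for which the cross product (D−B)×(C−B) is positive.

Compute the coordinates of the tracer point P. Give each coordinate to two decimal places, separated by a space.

-6.00 -3.14

A=(0,0), D=(4.00,0)
B = A + 3.00·(cos214°, sin214°) = (-2.4871, -1.6776)
|BD| = 6.7005
circle(B,7.00) ∩ circle(D,7.00): a=3.3503, h=6.1462
  candidates: C₊=(-0.7824,5.1117) cross=41.183; C₋=(2.2952,-6.7892) cross=-41.183
  mode + wants cross > 0 → take C=(-0.7824,5.1117) (cross=41.183)
ex = (C−B)/|BC| = (0.2435,0.9699); ey = (-0.9699,0.2435)
P = B + -2.27·ex + 3.05·ey = (-5.9981,-3.1364)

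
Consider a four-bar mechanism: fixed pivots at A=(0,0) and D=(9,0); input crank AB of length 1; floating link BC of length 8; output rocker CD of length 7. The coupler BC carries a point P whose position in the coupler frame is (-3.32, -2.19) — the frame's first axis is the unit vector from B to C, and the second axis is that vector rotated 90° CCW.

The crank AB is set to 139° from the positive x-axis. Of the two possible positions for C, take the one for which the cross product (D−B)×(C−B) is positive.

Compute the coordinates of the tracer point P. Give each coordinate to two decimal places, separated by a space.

-1.81 -3.18

A=(0,0), D=(9.00,0)
B = A + 1.00·(cos139°, sin139°) = (-0.7547, 0.6561)
|BD| = 9.7767
circle(B,8.00) ∩ circle(D,7.00): a=5.6555, h=5.6582
  candidates: C₊=(5.2677,5.9220) cross=55.319; C₋=(4.5084,-5.3689) cross=-55.319
  mode + wants cross > 0 → take C=(5.2677,5.9220) (cross=55.319)
ex = (C−B)/|BC| = (0.7528,0.6582); ey = (-0.6582,0.7528)
P = B + -3.32·ex + -2.19·ey = (-1.8125,-3.1780)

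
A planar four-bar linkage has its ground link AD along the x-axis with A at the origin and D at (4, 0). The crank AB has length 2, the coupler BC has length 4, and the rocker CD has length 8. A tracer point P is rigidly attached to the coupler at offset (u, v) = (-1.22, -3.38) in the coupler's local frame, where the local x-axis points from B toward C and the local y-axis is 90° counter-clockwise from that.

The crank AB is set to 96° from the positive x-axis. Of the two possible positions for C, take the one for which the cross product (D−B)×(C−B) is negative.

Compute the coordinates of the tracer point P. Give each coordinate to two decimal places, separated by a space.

-0.20 5.58

A=(0,0), D=(4.00,0)
B = A + 2.00·(cos96°, sin96°) = (-0.2091, 1.9890)
|BD| = 4.6554
circle(B,4.00) ∩ circle(D,8.00): a=-2.8277, h=2.8292
  candidates: C₊=(-1.5568,5.7551) cross=13.171; C₋=(-3.9744,0.6392) cross=-13.171
  mode - wants cross < 0 → take C=(-3.9744,0.6392) (cross=-13.171)
ex = (C−B)/|BC| = (-0.9413,-0.3375); ey = (0.3375,-0.9413)
P = B + -1.22·ex + -3.38·ey = (-0.2012,5.5825)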